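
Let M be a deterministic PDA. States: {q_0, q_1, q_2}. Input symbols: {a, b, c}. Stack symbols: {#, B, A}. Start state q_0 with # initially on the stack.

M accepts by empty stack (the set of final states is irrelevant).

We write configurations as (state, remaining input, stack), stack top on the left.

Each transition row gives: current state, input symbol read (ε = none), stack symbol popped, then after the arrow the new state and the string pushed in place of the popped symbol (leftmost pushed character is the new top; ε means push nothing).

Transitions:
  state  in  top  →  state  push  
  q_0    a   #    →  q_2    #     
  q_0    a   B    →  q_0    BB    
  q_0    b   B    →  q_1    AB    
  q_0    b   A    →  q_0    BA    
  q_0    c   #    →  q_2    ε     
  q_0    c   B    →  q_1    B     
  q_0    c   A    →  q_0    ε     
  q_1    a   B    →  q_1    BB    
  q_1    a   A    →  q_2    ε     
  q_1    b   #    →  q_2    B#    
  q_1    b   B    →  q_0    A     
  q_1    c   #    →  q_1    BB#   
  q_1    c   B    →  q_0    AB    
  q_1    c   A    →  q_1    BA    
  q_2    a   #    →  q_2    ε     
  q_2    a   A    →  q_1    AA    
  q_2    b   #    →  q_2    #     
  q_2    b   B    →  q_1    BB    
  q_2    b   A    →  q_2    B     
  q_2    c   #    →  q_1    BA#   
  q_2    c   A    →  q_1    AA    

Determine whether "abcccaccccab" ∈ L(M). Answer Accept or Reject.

(q_0, abcccaccccab, #)
  read a, top #: go to q_2, push # → (q_2, bcccaccccab, #)
  read b, top #: go to q_2, push # → (q_2, cccaccccab, #)
  read c, top #: go to q_1, push BA# → (q_1, ccaccccab, BA#)
  read c, top B: go to q_0, push AB → (q_0, caccccab, ABA#)
  read c, top A: go to q_0, push ε → (q_0, accccab, BA#)
  read a, top B: go to q_0, push BB → (q_0, ccccab, BBA#)
  read c, top B: go to q_1, push B → (q_1, cccab, BBA#)
  read c, top B: go to q_0, push AB → (q_0, ccab, ABBA#)
  read c, top A: go to q_0, push ε → (q_0, cab, BBA#)
  read c, top B: go to q_1, push B → (q_1, ab, BBA#)
  read a, top B: go to q_1, push BB → (q_1, b, BBBA#)
  read b, top B: go to q_0, push A → (q_0, ε, ABBA#)
All input consumed; stack is ABBA#, not empty, and no further ε-move applies.

Reject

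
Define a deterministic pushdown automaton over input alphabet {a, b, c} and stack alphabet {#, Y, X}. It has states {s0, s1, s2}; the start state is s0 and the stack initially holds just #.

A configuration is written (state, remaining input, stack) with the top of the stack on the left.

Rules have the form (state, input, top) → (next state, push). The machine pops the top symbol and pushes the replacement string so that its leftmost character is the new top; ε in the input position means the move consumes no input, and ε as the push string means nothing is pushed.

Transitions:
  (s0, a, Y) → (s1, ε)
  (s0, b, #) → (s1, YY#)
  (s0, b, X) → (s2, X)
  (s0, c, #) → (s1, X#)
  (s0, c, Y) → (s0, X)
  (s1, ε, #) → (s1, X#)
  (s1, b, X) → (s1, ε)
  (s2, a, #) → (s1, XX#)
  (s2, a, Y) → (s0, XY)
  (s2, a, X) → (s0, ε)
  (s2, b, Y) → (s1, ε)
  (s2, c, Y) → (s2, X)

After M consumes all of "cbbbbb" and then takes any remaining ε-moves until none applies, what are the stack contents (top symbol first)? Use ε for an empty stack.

X#

(s0, cbbbbb, #)
  read c, top #: go to s1, push X# → (s1, bbbbb, X#)
  read b, top X: go to s1, push ε → (s1, bbbb, #)
  ε-move, top #: go to s1, push X# → (s1, bbbb, X#)
  read b, top X: go to s1, push ε → (s1, bbb, #)
  ε-move, top #: go to s1, push X# → (s1, bbb, X#)
  read b, top X: go to s1, push ε → (s1, bb, #)
  ε-move, top #: go to s1, push X# → (s1, bb, X#)
  read b, top X: go to s1, push ε → (s1, b, #)
  ε-move, top #: go to s1, push X# → (s1, b, X#)
  read b, top X: go to s1, push ε → (s1, ε, #)
  ε-move, top #: go to s1, push X# → (s1, ε, X#)
All input consumed in state s1 with stack X#.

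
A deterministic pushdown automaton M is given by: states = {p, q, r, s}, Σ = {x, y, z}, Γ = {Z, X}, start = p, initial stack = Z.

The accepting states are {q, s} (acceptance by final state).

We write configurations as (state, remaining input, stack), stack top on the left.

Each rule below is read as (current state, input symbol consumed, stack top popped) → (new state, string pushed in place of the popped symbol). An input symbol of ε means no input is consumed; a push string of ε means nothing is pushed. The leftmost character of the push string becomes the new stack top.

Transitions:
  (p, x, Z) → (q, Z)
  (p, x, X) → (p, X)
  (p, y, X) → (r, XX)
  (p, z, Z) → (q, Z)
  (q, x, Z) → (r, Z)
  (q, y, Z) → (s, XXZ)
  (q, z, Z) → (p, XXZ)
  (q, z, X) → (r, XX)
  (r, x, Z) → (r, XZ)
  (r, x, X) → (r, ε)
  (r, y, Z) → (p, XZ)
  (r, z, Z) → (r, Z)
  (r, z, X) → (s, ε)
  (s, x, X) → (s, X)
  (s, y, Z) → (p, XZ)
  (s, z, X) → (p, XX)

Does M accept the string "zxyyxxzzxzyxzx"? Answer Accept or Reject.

Reject

(p, zxyyxxzzxzyxzx, Z)
  read z, top Z: go to q, push Z → (q, xyyxxzzxzyxzx, Z)
  read x, top Z: go to r, push Z → (r, yyxxzzxzyxzx, Z)
  read y, top Z: go to p, push XZ → (p, yxxzzxzyxzx, XZ)
  read y, top X: go to r, push XX → (r, xxzzxzyxzx, XXZ)
  read x, top X: go to r, push ε → (r, xzzxzyxzx, XZ)
  read x, top X: go to r, push ε → (r, zzxzyxzx, Z)
  read z, top Z: go to r, push Z → (r, zxzyxzx, Z)
  read z, top Z: go to r, push Z → (r, xzyxzx, Z)
  read x, top Z: go to r, push XZ → (r, zyxzx, XZ)
  read z, top X: go to s, push ε → (s, yxzx, Z)
  read y, top Z: go to p, push XZ → (p, xzx, XZ)
  read x, top X: go to p, push X → (p, zx, XZ)
No transition applies at (p, zx, XZ); input not fully consumed.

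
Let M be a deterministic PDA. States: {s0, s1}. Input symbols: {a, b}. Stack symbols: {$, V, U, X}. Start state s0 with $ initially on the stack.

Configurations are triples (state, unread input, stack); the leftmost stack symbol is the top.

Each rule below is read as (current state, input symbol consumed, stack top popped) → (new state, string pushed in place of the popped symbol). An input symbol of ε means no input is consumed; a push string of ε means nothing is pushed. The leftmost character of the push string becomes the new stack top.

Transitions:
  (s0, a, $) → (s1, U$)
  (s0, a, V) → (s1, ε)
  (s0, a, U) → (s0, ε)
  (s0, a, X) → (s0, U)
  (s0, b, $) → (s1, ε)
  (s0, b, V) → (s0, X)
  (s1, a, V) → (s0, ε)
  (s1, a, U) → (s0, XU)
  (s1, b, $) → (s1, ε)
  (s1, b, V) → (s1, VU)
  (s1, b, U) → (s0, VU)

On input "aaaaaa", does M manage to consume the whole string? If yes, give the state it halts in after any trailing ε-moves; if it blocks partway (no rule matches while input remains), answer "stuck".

s1

(s0, aaaaaa, $)
  read a, top $: go to s1, push U$ → (s1, aaaaa, U$)
  read a, top U: go to s0, push XU → (s0, aaaa, XU$)
  read a, top X: go to s0, push U → (s0, aaa, UU$)
  read a, top U: go to s0, push ε → (s0, aa, U$)
  read a, top U: go to s0, push ε → (s0, a, $)
  read a, top $: go to s1, push U$ → (s1, ε, U$)
All input consumed; M is in state s1.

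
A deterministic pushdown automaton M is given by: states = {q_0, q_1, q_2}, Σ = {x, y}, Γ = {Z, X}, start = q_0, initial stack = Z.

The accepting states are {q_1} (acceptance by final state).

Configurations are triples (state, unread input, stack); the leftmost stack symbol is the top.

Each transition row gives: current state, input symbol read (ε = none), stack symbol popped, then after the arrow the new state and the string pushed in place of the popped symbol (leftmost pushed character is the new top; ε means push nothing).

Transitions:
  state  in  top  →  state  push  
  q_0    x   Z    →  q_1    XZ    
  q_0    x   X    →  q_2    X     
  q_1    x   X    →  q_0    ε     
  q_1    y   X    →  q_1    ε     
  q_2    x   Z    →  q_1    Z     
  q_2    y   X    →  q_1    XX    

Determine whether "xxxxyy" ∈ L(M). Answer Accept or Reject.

(q_0, xxxxyy, Z) ⊢ (q_1, xxxyy, XZ) ⊢ (q_0, xxyy, Z) ⊢ (q_1, xyy, XZ) ⊢ (q_0, yy, Z)
No transition applies at (q_0, yy, Z); input not fully consumed.

Reject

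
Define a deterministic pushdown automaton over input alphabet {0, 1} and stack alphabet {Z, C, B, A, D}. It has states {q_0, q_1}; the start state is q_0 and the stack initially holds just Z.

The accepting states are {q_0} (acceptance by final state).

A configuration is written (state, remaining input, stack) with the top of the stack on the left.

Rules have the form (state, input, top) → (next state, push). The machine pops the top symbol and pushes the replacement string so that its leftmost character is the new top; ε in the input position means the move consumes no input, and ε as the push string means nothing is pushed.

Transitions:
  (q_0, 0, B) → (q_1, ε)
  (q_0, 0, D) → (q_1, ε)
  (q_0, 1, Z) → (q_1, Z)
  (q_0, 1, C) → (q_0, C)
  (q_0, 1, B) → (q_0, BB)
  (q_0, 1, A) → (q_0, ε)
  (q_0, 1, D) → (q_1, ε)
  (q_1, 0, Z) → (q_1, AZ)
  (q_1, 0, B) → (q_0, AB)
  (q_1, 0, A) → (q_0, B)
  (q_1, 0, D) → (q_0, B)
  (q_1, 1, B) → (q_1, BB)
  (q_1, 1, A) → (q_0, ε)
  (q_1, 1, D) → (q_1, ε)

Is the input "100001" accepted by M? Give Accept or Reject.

(q_0, 100001, Z)
  read 1, top Z: go to q_1, push Z → (q_1, 00001, Z)
  read 0, top Z: go to q_1, push AZ → (q_1, 0001, AZ)
  read 0, top A: go to q_0, push B → (q_0, 001, BZ)
  read 0, top B: go to q_1, push ε → (q_1, 01, Z)
  read 0, top Z: go to q_1, push AZ → (q_1, 1, AZ)
  read 1, top A: go to q_0, push ε → (q_0, ε, Z)
All input consumed; state q_0 ∈ F.

Accept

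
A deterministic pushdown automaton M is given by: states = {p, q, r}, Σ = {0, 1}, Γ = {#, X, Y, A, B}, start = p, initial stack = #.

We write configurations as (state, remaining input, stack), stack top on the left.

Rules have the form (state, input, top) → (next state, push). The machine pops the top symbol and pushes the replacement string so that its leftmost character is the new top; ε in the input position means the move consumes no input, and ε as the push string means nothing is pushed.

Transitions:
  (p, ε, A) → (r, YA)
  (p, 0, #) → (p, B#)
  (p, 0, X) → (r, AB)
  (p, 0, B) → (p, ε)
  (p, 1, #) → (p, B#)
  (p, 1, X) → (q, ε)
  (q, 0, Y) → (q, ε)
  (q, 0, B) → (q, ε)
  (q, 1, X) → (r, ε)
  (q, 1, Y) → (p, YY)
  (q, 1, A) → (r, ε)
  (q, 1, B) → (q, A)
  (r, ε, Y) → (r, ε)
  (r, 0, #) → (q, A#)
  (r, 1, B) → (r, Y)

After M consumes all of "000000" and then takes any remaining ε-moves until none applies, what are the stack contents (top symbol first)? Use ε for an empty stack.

(p, 000000, #)
  read 0, top #: go to p, push B# → (p, 00000, B#)
  read 0, top B: go to p, push ε → (p, 0000, #)
  read 0, top #: go to p, push B# → (p, 000, B#)
  read 0, top B: go to p, push ε → (p, 00, #)
  read 0, top #: go to p, push B# → (p, 0, B#)
  read 0, top B: go to p, push ε → (p, ε, #)
All input consumed in state p with stack #.

#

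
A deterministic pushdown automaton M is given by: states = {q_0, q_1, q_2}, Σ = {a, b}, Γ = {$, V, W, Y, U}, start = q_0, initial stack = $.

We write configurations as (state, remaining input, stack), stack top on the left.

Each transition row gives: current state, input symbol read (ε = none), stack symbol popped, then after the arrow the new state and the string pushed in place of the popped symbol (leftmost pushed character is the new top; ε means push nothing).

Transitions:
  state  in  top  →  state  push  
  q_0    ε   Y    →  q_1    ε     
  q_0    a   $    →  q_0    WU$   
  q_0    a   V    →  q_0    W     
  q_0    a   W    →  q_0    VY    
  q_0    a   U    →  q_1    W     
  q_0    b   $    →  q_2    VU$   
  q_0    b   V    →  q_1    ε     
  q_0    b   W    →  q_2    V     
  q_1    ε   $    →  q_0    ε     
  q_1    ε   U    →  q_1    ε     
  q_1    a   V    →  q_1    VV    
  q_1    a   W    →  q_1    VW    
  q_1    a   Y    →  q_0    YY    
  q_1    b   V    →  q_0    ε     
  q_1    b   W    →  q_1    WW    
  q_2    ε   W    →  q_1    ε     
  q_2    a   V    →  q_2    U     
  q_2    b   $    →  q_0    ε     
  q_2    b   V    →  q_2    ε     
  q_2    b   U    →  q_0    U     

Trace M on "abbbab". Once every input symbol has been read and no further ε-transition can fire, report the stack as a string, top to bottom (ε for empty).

(q_0, abbbab, $)
  read a, top $: go to q_0, push WU$ → (q_0, bbbab, WU$)
  read b, top W: go to q_2, push V → (q_2, bbab, VU$)
  read b, top V: go to q_2, push ε → (q_2, bab, U$)
  read b, top U: go to q_0, push U → (q_0, ab, U$)
  read a, top U: go to q_1, push W → (q_1, b, W$)
  read b, top W: go to q_1, push WW → (q_1, ε, WW$)
All input consumed in state q_1 with stack WW$.

WW$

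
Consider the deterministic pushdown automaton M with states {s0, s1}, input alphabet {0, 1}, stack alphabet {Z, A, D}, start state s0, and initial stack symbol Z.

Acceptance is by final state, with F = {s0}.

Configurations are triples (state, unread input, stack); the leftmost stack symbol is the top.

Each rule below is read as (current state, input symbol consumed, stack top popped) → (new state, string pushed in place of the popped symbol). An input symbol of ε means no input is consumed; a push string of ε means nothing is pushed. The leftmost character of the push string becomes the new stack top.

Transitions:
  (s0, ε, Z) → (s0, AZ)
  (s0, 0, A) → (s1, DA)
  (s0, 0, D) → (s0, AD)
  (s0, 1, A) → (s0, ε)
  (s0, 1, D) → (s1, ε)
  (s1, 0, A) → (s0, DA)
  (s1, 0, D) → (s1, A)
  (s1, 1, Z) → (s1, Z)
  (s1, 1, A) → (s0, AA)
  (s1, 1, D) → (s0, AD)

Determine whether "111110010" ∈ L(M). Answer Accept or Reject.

Reject

(s0, 111110010, Z) ⊢ (s0, 111110010, AZ) ⊢ (s0, 11110010, Z) ⊢ (s0, 11110010, AZ) ⊢ (s0, 1110010, Z) ⊢ (s0, 1110010, AZ) ⊢ (s0, 110010, Z) ⊢ (s0, 110010, AZ) ⊢ (s0, 10010, Z) ⊢ (s0, 10010, AZ) ⊢ (s0, 0010, Z) ⊢ (s0, 0010, AZ) ⊢ (s1, 010, DAZ) ⊢ (s1, 10, AAZ) ⊢ (s0, 0, AAAZ) ⊢ (s1, ε, DAAAZ)
All input consumed; state s1 ∉ F and no further ε-move applies.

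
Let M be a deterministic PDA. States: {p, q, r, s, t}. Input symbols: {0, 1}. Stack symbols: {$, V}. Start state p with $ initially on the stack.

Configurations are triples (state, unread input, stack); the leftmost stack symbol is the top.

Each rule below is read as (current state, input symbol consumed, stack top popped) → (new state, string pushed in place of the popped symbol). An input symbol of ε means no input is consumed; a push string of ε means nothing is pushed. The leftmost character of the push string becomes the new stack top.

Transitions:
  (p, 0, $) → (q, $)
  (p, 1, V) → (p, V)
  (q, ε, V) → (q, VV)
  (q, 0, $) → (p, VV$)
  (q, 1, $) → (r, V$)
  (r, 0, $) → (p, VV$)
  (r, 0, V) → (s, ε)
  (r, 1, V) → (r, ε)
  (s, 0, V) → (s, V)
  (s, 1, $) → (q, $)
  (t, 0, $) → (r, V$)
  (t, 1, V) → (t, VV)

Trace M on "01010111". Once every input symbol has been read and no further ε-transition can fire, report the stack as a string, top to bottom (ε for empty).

(p, 01010111, $)
  read 0, top $: go to q, push $ → (q, 1010111, $)
  read 1, top $: go to r, push V$ → (r, 010111, V$)
  read 0, top V: go to s, push ε → (s, 10111, $)
  read 1, top $: go to q, push $ → (q, 0111, $)
  read 0, top $: go to p, push VV$ → (p, 111, VV$)
  read 1, top V: go to p, push V → (p, 11, VV$)
  read 1, top V: go to p, push V → (p, 1, VV$)
  read 1, top V: go to p, push V → (p, ε, VV$)
All input consumed in state p with stack VV$.

VV$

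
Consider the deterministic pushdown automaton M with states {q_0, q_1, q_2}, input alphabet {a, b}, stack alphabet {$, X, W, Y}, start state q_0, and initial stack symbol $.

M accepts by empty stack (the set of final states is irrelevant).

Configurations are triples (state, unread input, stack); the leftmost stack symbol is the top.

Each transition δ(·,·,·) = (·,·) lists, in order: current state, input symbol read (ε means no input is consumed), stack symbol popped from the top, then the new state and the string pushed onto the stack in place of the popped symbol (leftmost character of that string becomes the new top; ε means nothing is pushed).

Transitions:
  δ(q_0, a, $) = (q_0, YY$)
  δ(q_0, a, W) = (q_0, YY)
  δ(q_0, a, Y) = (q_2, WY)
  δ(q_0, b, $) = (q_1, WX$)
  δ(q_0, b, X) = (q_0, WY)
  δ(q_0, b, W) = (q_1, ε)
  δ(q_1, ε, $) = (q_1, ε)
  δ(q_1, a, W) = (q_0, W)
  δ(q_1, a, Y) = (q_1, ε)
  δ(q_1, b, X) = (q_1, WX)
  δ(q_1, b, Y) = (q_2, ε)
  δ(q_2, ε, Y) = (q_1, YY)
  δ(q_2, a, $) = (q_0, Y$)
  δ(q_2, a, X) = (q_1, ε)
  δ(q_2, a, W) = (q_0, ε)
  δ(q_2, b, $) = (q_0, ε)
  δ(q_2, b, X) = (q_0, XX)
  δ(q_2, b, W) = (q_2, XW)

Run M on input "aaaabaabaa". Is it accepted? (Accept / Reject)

Accept

(q_0, aaaabaabaa, $)
  read a, top $: go to q_0, push YY$ → (q_0, aaabaabaa, YY$)
  read a, top Y: go to q_2, push WY → (q_2, aabaabaa, WYY$)
  read a, top W: go to q_0, push ε → (q_0, abaabaa, YY$)
  read a, top Y: go to q_2, push WY → (q_2, baabaa, WYY$)
  read b, top W: go to q_2, push XW → (q_2, aabaa, XWYY$)
  read a, top X: go to q_1, push ε → (q_1, abaa, WYY$)
  read a, top W: go to q_0, push W → (q_0, baa, WYY$)
  read b, top W: go to q_1, push ε → (q_1, aa, YY$)
  read a, top Y: go to q_1, push ε → (q_1, a, Y$)
  read a, top Y: go to q_1, push ε → (q_1, ε, $)
  ε-move, top $: go to q_1, push ε → (q_1, ε, ε)
All input consumed and the stack is empty.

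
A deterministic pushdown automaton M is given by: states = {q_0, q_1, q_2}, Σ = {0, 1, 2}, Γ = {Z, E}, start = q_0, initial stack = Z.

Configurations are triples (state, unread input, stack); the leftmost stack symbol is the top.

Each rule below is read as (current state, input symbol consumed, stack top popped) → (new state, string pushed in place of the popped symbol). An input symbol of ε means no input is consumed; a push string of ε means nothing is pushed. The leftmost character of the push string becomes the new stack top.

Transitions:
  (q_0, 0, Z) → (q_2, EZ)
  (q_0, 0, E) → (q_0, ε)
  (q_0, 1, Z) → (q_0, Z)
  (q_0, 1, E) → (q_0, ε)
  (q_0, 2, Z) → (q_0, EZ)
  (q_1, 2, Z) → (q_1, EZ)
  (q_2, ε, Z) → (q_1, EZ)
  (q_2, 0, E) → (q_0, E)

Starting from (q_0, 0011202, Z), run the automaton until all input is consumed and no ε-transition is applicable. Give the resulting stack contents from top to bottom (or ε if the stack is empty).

EZ

(q_0, 0011202, Z) ⊢ (q_2, 011202, EZ) ⊢ (q_0, 11202, EZ) ⊢ (q_0, 1202, Z) ⊢ (q_0, 202, Z) ⊢ (q_0, 02, EZ) ⊢ (q_0, 2, Z) ⊢ (q_0, ε, EZ)
All input consumed in state q_0 with stack EZ.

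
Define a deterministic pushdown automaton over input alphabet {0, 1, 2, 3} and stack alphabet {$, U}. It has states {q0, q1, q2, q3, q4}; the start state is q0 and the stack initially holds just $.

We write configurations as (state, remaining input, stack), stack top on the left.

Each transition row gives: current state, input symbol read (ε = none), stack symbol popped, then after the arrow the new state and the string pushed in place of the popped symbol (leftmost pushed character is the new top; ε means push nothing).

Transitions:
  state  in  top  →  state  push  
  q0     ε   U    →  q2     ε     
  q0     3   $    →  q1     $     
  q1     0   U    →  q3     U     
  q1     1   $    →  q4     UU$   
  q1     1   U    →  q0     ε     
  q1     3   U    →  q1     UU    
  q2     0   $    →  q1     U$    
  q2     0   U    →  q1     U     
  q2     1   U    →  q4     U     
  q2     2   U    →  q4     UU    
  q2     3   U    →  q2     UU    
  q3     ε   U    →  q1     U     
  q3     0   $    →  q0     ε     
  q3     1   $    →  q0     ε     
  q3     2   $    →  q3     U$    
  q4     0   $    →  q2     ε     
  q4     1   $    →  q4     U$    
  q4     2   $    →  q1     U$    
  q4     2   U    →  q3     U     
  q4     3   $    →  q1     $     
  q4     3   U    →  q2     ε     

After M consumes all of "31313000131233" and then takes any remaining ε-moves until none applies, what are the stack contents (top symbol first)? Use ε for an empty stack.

(q0, 31313000131233, $)
  read 3, top $: go to q1, push $ → (q1, 1313000131233, $)
  read 1, top $: go to q4, push UU$ → (q4, 313000131233, UU$)
  read 3, top U: go to q2, push ε → (q2, 13000131233, U$)
  read 1, top U: go to q4, push U → (q4, 3000131233, U$)
  read 3, top U: go to q2, push ε → (q2, 000131233, $)
  read 0, top $: go to q1, push U$ → (q1, 00131233, U$)
  read 0, top U: go to q3, push U → (q3, 0131233, U$)
  ε-move, top U: go to q1, push U → (q1, 0131233, U$)
  read 0, top U: go to q3, push U → (q3, 131233, U$)
  ε-move, top U: go to q1, push U → (q1, 131233, U$)
  read 1, top U: go to q0, push ε → (q0, 31233, $)
  read 3, top $: go to q1, push $ → (q1, 1233, $)
  read 1, top $: go to q4, push UU$ → (q4, 233, UU$)
  read 2, top U: go to q3, push U → (q3, 33, UU$)
  ε-move, top U: go to q1, push U → (q1, 33, UU$)
  read 3, top U: go to q1, push UU → (q1, 3, UUU$)
  read 3, top U: go to q1, push UU → (q1, ε, UUUU$)
All input consumed in state q1 with stack UUUU$.

UUUU$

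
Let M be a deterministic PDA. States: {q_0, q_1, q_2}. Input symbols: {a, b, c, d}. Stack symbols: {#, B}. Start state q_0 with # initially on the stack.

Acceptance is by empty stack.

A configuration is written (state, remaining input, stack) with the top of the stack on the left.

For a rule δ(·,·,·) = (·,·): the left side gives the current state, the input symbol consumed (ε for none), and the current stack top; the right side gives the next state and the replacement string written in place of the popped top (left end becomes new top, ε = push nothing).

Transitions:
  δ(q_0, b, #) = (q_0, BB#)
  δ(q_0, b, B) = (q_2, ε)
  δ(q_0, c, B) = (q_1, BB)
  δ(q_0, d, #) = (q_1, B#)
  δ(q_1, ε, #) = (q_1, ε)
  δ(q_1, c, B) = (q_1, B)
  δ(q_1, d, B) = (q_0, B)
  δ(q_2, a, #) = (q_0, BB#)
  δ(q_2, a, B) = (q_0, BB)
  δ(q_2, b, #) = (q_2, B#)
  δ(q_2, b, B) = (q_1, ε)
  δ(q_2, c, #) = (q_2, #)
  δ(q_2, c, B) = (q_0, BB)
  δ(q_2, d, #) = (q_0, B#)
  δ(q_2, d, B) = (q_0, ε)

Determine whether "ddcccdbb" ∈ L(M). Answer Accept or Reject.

Accept

(q_0, ddcccdbb, #)
  read d, top #: go to q_1, push B# → (q_1, dcccdbb, B#)
  read d, top B: go to q_0, push B → (q_0, cccdbb, B#)
  read c, top B: go to q_1, push BB → (q_1, ccdbb, BB#)
  read c, top B: go to q_1, push B → (q_1, cdbb, BB#)
  read c, top B: go to q_1, push B → (q_1, dbb, BB#)
  read d, top B: go to q_0, push B → (q_0, bb, BB#)
  read b, top B: go to q_2, push ε → (q_2, b, B#)
  read b, top B: go to q_1, push ε → (q_1, ε, #)
  ε-move, top #: go to q_1, push ε → (q_1, ε, ε)
All input consumed and the stack is empty.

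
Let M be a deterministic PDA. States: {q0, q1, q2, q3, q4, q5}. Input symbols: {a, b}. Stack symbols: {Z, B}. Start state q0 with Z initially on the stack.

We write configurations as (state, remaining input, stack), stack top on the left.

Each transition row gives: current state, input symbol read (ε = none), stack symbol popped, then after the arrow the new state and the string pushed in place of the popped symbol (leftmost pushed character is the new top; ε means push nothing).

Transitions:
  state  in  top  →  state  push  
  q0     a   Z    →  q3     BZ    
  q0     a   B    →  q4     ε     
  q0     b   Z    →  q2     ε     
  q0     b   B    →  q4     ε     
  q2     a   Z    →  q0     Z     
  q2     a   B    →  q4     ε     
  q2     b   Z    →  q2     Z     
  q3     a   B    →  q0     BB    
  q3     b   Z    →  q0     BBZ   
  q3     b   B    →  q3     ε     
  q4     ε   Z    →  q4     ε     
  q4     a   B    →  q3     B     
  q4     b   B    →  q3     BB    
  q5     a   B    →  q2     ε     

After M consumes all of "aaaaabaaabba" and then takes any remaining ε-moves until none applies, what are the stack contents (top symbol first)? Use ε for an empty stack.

(q0, aaaaabaaabba, Z) ⊢ (q3, aaaabaaabba, BZ) ⊢ (q0, aaabaaabba, BBZ) ⊢ (q4, aabaaabba, BZ) ⊢ (q3, abaaabba, BZ) ⊢ (q0, baaabba, BBZ) ⊢ (q4, aaabba, BZ) ⊢ (q3, aabba, BZ) ⊢ (q0, abba, BBZ) ⊢ (q4, bba, BZ) ⊢ (q3, ba, BBZ) ⊢ (q3, a, BZ) ⊢ (q0, ε, BBZ)
All input consumed in state q0 with stack BBZ.

BBZ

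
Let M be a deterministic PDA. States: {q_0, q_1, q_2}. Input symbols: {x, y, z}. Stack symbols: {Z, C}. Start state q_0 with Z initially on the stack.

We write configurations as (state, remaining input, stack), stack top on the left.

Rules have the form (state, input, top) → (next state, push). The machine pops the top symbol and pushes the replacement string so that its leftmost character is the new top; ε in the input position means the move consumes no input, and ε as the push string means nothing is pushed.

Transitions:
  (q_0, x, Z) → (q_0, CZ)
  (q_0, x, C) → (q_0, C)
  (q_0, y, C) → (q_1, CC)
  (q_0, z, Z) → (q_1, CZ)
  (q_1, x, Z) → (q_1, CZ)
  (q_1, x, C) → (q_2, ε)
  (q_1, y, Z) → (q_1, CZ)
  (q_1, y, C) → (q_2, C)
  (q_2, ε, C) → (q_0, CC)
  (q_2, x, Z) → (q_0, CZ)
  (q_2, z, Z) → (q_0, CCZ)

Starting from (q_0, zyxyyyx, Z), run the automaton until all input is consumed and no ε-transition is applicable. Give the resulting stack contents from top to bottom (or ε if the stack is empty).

(q_0, zyxyyyx, Z)
  read z, top Z: go to q_1, push CZ → (q_1, yxyyyx, CZ)
  read y, top C: go to q_2, push C → (q_2, xyyyx, CZ)
  ε-move, top C: go to q_0, push CC → (q_0, xyyyx, CCZ)
  read x, top C: go to q_0, push C → (q_0, yyyx, CCZ)
  read y, top C: go to q_1, push CC → (q_1, yyx, CCCZ)
  read y, top C: go to q_2, push C → (q_2, yx, CCCZ)
  ε-move, top C: go to q_0, push CC → (q_0, yx, CCCCZ)
  read y, top C: go to q_1, push CC → (q_1, x, CCCCCZ)
  read x, top C: go to q_2, push ε → (q_2, ε, CCCCZ)
  ε-move, top C: go to q_0, push CC → (q_0, ε, CCCCCZ)
All input consumed in state q_0 with stack CCCCCZ.

CCCCCZ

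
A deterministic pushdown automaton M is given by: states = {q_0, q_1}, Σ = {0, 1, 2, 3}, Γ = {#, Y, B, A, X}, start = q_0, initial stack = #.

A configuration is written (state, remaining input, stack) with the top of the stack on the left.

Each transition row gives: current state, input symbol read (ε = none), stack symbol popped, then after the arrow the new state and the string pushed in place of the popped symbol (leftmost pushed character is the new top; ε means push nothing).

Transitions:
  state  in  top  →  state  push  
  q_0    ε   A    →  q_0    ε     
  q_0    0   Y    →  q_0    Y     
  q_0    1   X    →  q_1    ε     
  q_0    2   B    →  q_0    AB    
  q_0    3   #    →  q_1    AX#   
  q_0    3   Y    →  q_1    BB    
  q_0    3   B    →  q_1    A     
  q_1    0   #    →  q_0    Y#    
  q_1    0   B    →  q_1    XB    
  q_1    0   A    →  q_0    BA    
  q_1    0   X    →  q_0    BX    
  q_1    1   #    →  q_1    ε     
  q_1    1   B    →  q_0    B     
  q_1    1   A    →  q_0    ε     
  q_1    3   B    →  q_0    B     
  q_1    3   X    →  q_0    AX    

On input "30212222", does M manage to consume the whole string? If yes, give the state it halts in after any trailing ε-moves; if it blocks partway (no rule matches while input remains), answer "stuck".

(q_0, 30212222, #) ⊢ (q_1, 0212222, AX#) ⊢ (q_0, 212222, BAX#) ⊢ (q_0, 12222, ABAX#) ⊢ (q_0, 12222, BAX#)
No transition for (q_0, 1, top B); M blocks with input 12222 remaining.

stuck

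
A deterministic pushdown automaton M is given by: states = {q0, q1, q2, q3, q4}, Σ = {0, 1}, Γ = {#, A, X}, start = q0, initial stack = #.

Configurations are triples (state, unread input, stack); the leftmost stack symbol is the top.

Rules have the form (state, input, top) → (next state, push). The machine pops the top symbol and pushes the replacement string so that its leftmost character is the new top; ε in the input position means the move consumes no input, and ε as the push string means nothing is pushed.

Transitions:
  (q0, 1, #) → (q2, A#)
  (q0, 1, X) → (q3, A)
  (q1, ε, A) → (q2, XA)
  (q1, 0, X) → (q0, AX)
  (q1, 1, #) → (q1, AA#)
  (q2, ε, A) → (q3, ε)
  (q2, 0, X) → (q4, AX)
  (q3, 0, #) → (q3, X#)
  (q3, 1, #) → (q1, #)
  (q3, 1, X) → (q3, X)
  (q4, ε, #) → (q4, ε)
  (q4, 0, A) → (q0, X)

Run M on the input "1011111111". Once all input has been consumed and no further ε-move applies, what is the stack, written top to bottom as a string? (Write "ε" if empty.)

(q0, 1011111111, #)
  read 1, top #: go to q2, push A# → (q2, 011111111, A#)
  ε-move, top A: go to q3, push ε → (q3, 011111111, #)
  read 0, top #: go to q3, push X# → (q3, 11111111, X#)
  read 1, top X: go to q3, push X → (q3, 1111111, X#)
  read 1, top X: go to q3, push X → (q3, 111111, X#)
  read 1, top X: go to q3, push X → (q3, 11111, X#)
  read 1, top X: go to q3, push X → (q3, 1111, X#)
  read 1, top X: go to q3, push X → (q3, 111, X#)
  read 1, top X: go to q3, push X → (q3, 11, X#)
  read 1, top X: go to q3, push X → (q3, 1, X#)
  read 1, top X: go to q3, push X → (q3, ε, X#)
All input consumed in state q3 with stack X#.

X#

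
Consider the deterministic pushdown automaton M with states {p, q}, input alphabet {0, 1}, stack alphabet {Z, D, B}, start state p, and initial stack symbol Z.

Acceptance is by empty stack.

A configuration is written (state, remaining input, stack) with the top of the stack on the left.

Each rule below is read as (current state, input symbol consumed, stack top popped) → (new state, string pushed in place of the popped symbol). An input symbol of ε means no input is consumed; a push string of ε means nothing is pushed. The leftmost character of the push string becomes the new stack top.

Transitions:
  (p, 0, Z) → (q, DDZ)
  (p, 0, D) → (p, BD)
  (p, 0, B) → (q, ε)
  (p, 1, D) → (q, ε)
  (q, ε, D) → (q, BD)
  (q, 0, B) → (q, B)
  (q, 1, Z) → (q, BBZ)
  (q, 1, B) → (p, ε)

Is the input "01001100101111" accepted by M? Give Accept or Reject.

(p, 01001100101111, Z)
  read 0, top Z: go to q, push DDZ → (q, 1001100101111, DDZ)
  ε-move, top D: go to q, push BD → (q, 1001100101111, BDDZ)
  read 1, top B: go to p, push ε → (p, 001100101111, DDZ)
  read 0, top D: go to p, push BD → (p, 01100101111, BDDZ)
  read 0, top B: go to q, push ε → (q, 1100101111, DDZ)
  ε-move, top D: go to q, push BD → (q, 1100101111, BDDZ)
  read 1, top B: go to p, push ε → (p, 100101111, DDZ)
  read 1, top D: go to q, push ε → (q, 00101111, DZ)
  ε-move, top D: go to q, push BD → (q, 00101111, BDZ)
  read 0, top B: go to q, push B → (q, 0101111, BDZ)
  read 0, top B: go to q, push B → (q, 101111, BDZ)
  read 1, top B: go to p, push ε → (p, 01111, DZ)
  read 0, top D: go to p, push BD → (p, 1111, BDZ)
No transition applies at (p, 1111, BDZ); input not fully consumed.

Reject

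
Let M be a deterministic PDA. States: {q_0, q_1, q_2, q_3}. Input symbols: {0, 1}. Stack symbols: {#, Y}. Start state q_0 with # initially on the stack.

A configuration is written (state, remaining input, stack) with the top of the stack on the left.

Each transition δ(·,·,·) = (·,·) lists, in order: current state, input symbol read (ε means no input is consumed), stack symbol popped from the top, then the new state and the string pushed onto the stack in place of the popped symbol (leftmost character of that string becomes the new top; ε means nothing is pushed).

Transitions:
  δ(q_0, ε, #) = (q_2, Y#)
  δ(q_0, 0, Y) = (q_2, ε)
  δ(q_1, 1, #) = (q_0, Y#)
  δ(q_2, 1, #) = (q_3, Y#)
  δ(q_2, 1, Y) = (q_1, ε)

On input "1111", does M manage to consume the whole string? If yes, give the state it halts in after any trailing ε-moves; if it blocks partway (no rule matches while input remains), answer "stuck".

(q_0, 1111, #)
  ε-move, top #: go to q_2, push Y# → (q_2, 1111, Y#)
  read 1, top Y: go to q_1, push ε → (q_1, 111, #)
  read 1, top #: go to q_0, push Y# → (q_0, 11, Y#)
No transition for (q_0, 1, top Y); M blocks with input 11 remaining.

stuck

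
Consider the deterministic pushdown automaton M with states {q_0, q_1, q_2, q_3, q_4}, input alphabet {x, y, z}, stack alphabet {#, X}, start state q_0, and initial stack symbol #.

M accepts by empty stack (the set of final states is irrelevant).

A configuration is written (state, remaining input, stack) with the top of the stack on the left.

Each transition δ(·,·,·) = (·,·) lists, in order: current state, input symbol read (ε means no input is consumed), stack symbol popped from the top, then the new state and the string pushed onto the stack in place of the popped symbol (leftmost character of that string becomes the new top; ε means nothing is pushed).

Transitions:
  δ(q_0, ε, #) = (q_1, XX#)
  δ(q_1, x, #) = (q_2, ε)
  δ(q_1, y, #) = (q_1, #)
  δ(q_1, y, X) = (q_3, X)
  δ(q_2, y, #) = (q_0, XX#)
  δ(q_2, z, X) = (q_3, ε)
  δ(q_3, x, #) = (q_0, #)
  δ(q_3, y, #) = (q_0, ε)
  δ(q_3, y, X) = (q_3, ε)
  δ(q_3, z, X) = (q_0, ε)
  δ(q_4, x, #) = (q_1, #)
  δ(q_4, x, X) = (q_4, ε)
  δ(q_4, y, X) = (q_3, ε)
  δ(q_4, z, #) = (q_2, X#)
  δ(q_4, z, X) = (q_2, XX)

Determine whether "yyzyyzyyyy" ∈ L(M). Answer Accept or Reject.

(q_0, yyzyyzyyyy, #)
  ε-move, top #: go to q_1, push XX# → (q_1, yyzyyzyyyy, XX#)
  read y, top X: go to q_3, push X → (q_3, yzyyzyyyy, XX#)
  read y, top X: go to q_3, push ε → (q_3, zyyzyyyy, X#)
  read z, top X: go to q_0, push ε → (q_0, yyzyyyy, #)
  ε-move, top #: go to q_1, push XX# → (q_1, yyzyyyy, XX#)
  read y, top X: go to q_3, push X → (q_3, yzyyyy, XX#)
  read y, top X: go to q_3, push ε → (q_3, zyyyy, X#)
  read z, top X: go to q_0, push ε → (q_0, yyyy, #)
  ε-move, top #: go to q_1, push XX# → (q_1, yyyy, XX#)
  read y, top X: go to q_3, push X → (q_3, yyy, XX#)
  read y, top X: go to q_3, push ε → (q_3, yy, X#)
  read y, top X: go to q_3, push ε → (q_3, y, #)
  read y, top #: go to q_0, push ε → (q_0, ε, ε)
All input consumed and the stack is empty.

Accept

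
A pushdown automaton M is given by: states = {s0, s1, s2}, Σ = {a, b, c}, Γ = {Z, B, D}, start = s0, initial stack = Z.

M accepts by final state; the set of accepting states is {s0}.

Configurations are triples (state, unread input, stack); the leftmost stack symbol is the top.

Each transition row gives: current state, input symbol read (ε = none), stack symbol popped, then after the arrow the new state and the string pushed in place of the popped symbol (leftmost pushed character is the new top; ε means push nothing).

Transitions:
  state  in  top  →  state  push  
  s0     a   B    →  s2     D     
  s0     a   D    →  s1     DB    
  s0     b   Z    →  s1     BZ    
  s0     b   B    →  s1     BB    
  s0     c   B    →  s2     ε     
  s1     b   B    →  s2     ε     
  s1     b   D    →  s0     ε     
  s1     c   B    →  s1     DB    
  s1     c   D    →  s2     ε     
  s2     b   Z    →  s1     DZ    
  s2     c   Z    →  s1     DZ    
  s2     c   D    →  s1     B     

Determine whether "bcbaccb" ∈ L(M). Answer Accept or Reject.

Accept

One accepting computation: (s0, bcbaccb, Z) ⊢ (s1, cbaccb, BZ) ⊢ (s1, baccb, DBZ) ⊢ (s0, accb, BZ) ⊢ (s2, ccb, DZ) ⊢ (s1, cb, BZ) ⊢ (s1, b, DBZ) ⊢ (s0, ε, BZ)
All input consumed and state s0 ∈ F.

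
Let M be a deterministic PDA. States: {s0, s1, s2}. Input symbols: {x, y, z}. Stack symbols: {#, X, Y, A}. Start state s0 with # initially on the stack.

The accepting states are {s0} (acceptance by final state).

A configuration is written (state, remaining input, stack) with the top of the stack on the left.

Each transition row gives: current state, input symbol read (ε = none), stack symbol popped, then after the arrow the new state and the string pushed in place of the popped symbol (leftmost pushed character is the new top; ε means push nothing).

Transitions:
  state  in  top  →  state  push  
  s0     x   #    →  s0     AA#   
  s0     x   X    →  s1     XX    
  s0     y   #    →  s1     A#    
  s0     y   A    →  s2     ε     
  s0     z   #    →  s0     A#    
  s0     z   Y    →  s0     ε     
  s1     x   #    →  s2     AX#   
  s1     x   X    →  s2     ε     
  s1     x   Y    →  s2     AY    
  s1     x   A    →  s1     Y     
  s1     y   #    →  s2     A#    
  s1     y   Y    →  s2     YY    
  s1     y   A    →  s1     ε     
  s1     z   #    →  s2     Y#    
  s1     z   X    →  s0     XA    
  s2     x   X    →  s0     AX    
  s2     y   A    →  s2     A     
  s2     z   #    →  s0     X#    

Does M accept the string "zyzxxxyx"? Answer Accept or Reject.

(s0, zyzxxxyx, #)
  read z, top #: go to s0, push A# → (s0, yzxxxyx, A#)
  read y, top A: go to s2, push ε → (s2, zxxxyx, #)
  read z, top #: go to s0, push X# → (s0, xxxyx, X#)
  read x, top X: go to s1, push XX → (s1, xxyx, XX#)
  read x, top X: go to s2, push ε → (s2, xyx, X#)
  read x, top X: go to s0, push AX → (s0, yx, AX#)
  read y, top A: go to s2, push ε → (s2, x, X#)
  read x, top X: go to s0, push AX → (s0, ε, AX#)
All input consumed; state s0 ∈ F.

Accept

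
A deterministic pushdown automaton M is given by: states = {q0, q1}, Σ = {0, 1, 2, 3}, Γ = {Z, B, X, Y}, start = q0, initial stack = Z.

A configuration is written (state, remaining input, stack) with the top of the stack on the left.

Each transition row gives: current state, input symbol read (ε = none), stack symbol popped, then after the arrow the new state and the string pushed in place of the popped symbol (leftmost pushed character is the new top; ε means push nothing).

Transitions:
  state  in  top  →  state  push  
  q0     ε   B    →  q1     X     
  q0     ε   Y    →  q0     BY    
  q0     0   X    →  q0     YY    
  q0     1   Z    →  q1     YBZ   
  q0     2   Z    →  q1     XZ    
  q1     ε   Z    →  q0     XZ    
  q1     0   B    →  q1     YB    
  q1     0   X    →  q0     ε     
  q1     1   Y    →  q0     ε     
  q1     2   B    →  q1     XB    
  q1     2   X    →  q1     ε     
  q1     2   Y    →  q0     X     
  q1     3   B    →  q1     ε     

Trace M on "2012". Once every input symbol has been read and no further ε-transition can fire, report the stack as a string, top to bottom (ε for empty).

XBZ

(q0, 2012, Z)
  read 2, top Z: go to q1, push XZ → (q1, 012, XZ)
  read 0, top X: go to q0, push ε → (q0, 12, Z)
  read 1, top Z: go to q1, push YBZ → (q1, 2, YBZ)
  read 2, top Y: go to q0, push X → (q0, ε, XBZ)
All input consumed in state q0 with stack XBZ.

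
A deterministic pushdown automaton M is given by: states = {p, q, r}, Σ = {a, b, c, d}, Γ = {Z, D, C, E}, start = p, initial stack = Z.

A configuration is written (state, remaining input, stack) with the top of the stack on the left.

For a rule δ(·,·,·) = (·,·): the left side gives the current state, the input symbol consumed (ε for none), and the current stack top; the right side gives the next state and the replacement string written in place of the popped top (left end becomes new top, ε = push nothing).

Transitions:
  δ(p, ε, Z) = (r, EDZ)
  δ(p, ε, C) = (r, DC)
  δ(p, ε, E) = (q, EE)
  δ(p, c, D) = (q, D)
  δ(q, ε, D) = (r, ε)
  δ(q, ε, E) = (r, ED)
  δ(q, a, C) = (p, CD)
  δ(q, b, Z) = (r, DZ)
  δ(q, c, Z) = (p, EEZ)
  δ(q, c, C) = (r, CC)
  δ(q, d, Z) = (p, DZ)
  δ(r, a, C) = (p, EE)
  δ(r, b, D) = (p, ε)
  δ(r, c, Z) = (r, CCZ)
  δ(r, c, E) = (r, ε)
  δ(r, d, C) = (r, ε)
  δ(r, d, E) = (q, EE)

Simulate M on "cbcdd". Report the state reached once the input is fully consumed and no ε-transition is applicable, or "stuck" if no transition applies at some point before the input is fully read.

stuck

(p, cbcdd, Z) ⊢ (r, cbcdd, EDZ) ⊢ (r, bcdd, DZ) ⊢ (p, cdd, Z) ⊢ (r, cdd, EDZ) ⊢ (r, dd, DZ)
No transition for (r, d, top D); M blocks with input dd remaining.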